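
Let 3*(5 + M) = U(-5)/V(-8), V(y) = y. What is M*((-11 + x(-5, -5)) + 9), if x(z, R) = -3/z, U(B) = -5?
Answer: 161/24 ≈ 6.7083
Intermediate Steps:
M = -115/24 (M = -5 + (-5/(-8))/3 = -5 + (-5*(-⅛))/3 = -5 + (⅓)*(5/8) = -5 + 5/24 = -115/24 ≈ -4.7917)
M*((-11 + x(-5, -5)) + 9) = -115*((-11 - 3/(-5)) + 9)/24 = -115*((-11 - 3*(-⅕)) + 9)/24 = -115*((-11 + ⅗) + 9)/24 = -115*(-52/5 + 9)/24 = -115/24*(-7/5) = 161/24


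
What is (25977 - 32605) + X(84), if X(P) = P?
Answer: -6544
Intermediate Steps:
(25977 - 32605) + X(84) = (25977 - 32605) + 84 = -6628 + 84 = -6544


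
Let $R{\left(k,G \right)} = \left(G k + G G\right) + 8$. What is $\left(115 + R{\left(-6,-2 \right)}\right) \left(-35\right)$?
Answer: $-4865$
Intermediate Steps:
$R{\left(k,G \right)} = 8 + G^{2} + G k$ ($R{\left(k,G \right)} = \left(G k + G^{2}\right) + 8 = \left(G^{2} + G k\right) + 8 = 8 + G^{2} + G k$)
$\left(115 + R{\left(-6,-2 \right)}\right) \left(-35\right) = \left(115 + \left(8 + \left(-2\right)^{2} - -12\right)\right) \left(-35\right) = \left(115 + \left(8 + 4 + 12\right)\right) \left(-35\right) = \left(115 + 24\right) \left(-35\right) = 139 \left(-35\right) = -4865$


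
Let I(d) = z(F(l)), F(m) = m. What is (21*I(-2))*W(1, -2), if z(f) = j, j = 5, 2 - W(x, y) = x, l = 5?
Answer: 105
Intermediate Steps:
W(x, y) = 2 - x
z(f) = 5
I(d) = 5
(21*I(-2))*W(1, -2) = (21*5)*(2 - 1*1) = 105*(2 - 1) = 105*1 = 105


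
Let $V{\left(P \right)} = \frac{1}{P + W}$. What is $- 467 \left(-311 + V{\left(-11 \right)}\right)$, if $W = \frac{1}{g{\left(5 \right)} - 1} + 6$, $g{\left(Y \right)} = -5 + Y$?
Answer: $\frac{871889}{6} \approx 1.4531 \cdot 10^{5}$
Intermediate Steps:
$W = 5$ ($W = \frac{1}{\left(-5 + 5\right) - 1} + 6 = \frac{1}{0 - 1} + 6 = \frac{1}{-1} + 6 = -1 + 6 = 5$)
$V{\left(P \right)} = \frac{1}{5 + P}$ ($V{\left(P \right)} = \frac{1}{P + 5} = \frac{1}{5 + P}$)
$- 467 \left(-311 + V{\left(-11 \right)}\right) = - 467 \left(-311 + \frac{1}{5 - 11}\right) = - 467 \left(-311 + \frac{1}{-6}\right) = - 467 \left(-311 - \frac{1}{6}\right) = \left(-467\right) \left(- \frac{1867}{6}\right) = \frac{871889}{6}$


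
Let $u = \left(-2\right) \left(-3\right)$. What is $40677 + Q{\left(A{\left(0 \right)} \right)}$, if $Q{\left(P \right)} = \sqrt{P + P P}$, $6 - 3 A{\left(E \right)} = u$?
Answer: $40677$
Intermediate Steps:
$u = 6$
$A{\left(E \right)} = 0$ ($A{\left(E \right)} = 2 - 2 = 0$)
$Q{\left(P \right)} = \sqrt{P + P^{2}}$
$40677 + Q{\left(A{\left(0 \right)} \right)} = 40677 + \sqrt{0 \left(1 + 0\right)} = 40677 + \sqrt{0 \cdot 1} = 40677 + \sqrt{0} = 40677 + 0 = 40677$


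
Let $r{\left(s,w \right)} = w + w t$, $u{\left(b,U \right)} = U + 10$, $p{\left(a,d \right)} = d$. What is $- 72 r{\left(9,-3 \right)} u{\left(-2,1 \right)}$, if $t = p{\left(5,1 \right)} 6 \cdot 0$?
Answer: $2376$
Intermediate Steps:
$u{\left(b,U \right)} = 10 + U$
$t = 0$ ($t = 1 \cdot 6 \cdot 0 = 6 \cdot 0 = 0$)
$r{\left(s,w \right)} = w$ ($r{\left(s,w \right)} = w + w 0 = w + 0 = w$)
$- 72 r{\left(9,-3 \right)} u{\left(-2,1 \right)} = \left(-72\right) \left(-3\right) \left(10 + 1\right) = 216 \cdot 11 = 2376$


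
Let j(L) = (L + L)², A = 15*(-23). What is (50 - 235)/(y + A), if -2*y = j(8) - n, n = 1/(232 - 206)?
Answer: 1924/4919 ≈ 0.39114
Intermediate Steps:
A = -345
j(L) = 4*L² (j(L) = (2*L)² = 4*L²)
n = 1/26 ≈ 0.038462
y = -6655/52 (y = -(4*8² - 1*1/26)/2 = -(4*64 - 1/26)/2 = -(256 - 1/26)/2 = -½*6655/26 = -6655/52 ≈ -127.98)
(50 - 235)/(y + A) = (50 - 235)/(-6655/52 - 345) = -185/(-24595/52) = -185*(-52/24595) = 1924/4919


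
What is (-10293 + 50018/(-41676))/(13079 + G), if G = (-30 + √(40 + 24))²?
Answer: -214510543/282625794 ≈ -0.75899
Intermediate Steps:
G = 484 (G = (-30 + √64)² = (-30 + 8)² = (-22)² = 484)
(-10293 + 50018/(-41676))/(13079 + G) = (-10293 + 50018/(-41676))/(13079 + 484) = (-10293 + 50018*(-1/41676))/13563 = (-10293 - 25009/20838)*(1/13563) = -214510543/20838*1/13563 = -214510543/282625794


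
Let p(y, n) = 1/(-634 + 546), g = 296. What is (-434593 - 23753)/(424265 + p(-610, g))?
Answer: -5762064/5333617 ≈ -1.0803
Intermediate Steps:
p(y, n) = -1/88 (p(y, n) = 1/(-88) = -1/88)
(-434593 - 23753)/(424265 + p(-610, g)) = (-434593 - 23753)/(424265 - 1/88) = -458346/37335319/88 = -458346*88/37335319 = -5762064/5333617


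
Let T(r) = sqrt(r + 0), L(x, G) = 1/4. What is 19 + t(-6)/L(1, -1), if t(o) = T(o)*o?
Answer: 19 - 24*I*sqrt(6) ≈ 19.0 - 58.788*I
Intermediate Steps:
L(x, G) = 1/4
T(r) = sqrt(r)
t(o) = o**(3/2) (t(o) = sqrt(o)*o = o**(3/2))
19 + t(-6)/L(1, -1) = 19 + (-6)**(3/2)/(1/4) = 19 + 4*(-6*I*sqrt(6)) = 19 - 24*I*sqrt(6)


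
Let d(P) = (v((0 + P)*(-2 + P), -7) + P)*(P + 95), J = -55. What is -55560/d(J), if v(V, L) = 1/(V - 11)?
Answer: 1446412/57273 ≈ 25.255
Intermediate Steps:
v(V, L) = 1/(-11 + V)
d(P) = (95 + P)*(P + 1/(-11 + P*(-2 + P))) (d(P) = (1/(-11 + (0 + P)*(-2 + P)) + P)*(P + 95) = (1/(-11 + P*(-2 + P)) + P)*(95 + P) = (P + 1/(-11 + P*(-2 + P)))*(95 + P) = (95 + P)*(P + 1/(-11 + P*(-2 + P))))
-55560/d(J) = -55560*(-11 - 55*(-2 - 55))/(95 - 55 - 55*(-11 - 55*(-2 - 55))*(95 - 55)) = -55560*(-11 - 55*(-57))/(95 - 55 - 55*(-11 - 55*(-57))*40) = -55560*(-11 + 3135)/(95 - 55 - 55*(-11 + 3135)*40) = -55560*3124/(95 - 55 - 55*3124*40) = -55560*3124/(95 - 55 - 6872800) = -55560/((1/3124)*(-6872760)) = -55560/(-1718190/781) = -55560*(-781/1718190) = 1446412/57273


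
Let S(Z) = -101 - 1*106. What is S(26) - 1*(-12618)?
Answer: 12411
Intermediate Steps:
S(Z) = -207 (S(Z) = -101 - 106 = -207)
S(26) - 1*(-12618) = -207 - 1*(-12618) = -207 + 12618 = 12411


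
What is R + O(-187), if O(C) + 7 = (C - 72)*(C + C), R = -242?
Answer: 96617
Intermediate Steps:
O(C) = -7 + 2*C*(-72 + C) (O(C) = -7 + (C - 72)*(C + C) = -7 + (-72 + C)*(2*C) = -7 + 2*C*(-72 + C))
R + O(-187) = -242 + (-7 - 144*(-187) + 2*(-187)²) = -242 + (-7 + 26928 + 2*34969) = -242 + (-7 + 26928 + 69938) = -242 + 96859 = 96617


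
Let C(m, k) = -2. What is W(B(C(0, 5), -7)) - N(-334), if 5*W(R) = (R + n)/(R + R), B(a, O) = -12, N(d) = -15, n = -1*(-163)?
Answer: 1649/120 ≈ 13.742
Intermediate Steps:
n = 163
W(R) = (163 + R)/(10*R) (W(R) = ((R + 163)/(R + R))/5 = ((163 + R)/((2*R)))/5 = ((163 + R)*(1/(2*R)))/5 = ((163 + R)/(2*R))/5 = (163 + R)/(10*R))
W(B(C(0, 5), -7)) - N(-334) = (1/10)*(163 - 12)/(-12) - 1*(-15) = (1/10)*(-1/12)*151 + 15 = -151/120 + 15 = 1649/120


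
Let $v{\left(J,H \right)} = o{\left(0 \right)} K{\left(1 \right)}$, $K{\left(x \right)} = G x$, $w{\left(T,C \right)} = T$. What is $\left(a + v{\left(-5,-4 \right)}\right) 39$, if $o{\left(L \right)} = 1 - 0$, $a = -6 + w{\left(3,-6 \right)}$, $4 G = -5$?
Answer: $- \frac{663}{4} \approx -165.75$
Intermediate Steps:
$G = - \frac{5}{4}$ ($G = \frac{1}{4} \left(-5\right) = - \frac{5}{4} \approx -1.25$)
$K{\left(x \right)} = - \frac{5 x}{4}$
$a = -3$ ($a = -6 + 3 = -3$)
$o{\left(L \right)} = 1$ ($o{\left(L \right)} = 1 + 0 = 1$)
$v{\left(J,H \right)} = - \frac{5}{4}$ ($v{\left(J,H \right)} = 1 \left(\left(- \frac{5}{4}\right) 1\right) = 1 \left(- \frac{5}{4}\right) = - \frac{5}{4}$)
$\left(a + v{\left(-5,-4 \right)}\right) 39 = \left(-3 - \frac{5}{4}\right) 39 = \left(- \frac{17}{4}\right) 39 = - \frac{663}{4}$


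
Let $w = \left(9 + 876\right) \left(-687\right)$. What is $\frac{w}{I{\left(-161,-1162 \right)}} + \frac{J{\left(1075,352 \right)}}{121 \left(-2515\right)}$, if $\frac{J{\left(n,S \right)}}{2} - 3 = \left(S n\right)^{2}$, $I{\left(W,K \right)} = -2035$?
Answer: $- \frac{10592441403887}{11259655} \approx -9.4074 \cdot 10^{5}$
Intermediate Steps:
$w = -607995$ ($w = 885 \left(-687\right) = -607995$)
$J{\left(n,S \right)} = 6 + 2 S^{2} n^{2}$ ($J{\left(n,S \right)} = 6 + 2 \left(S n\right)^{2} = 6 + 2 S^{2} n^{2}$)
$\frac{w}{I{\left(-161,-1162 \right)}} + \frac{J{\left(1075,352 \right)}}{121 \left(-2515\right)} = - \frac{607995}{-2035} + \frac{6 + 2 \cdot 352^{2} \cdot 1075^{2}}{121 \left(-2515\right)} = \left(-607995\right) \left(- \frac{1}{2035}\right) + \frac{6 + 2 \cdot 123904 \cdot 1155625}{-304315} = \frac{121599}{407} + \left(6 + 286373120000\right) \left(- \frac{1}{304315}\right) = \frac{121599}{407} + 286373120006 \left(- \frac{1}{304315}\right) = \frac{121599}{407} - \frac{286373120006}{304315} = - \frac{10592441403887}{11259655}$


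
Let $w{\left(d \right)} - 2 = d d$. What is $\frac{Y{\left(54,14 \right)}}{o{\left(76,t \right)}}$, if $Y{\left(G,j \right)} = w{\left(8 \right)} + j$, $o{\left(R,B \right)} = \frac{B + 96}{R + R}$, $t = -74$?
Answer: $\frac{6080}{11} \approx 552.73$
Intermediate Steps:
$o{\left(R,B \right)} = \frac{96 + B}{2 R}$
$w{\left(d \right)} = 2 + d^{2}$ ($w{\left(d \right)} = 2 + d d = 2 + d^{2}$)
$Y{\left(G,j \right)} = 66 + j$ ($Y{\left(G,j \right)} = \left(2 + 8^{2}\right) + j = \left(2 + 64\right) + j = 66 + j$)
$\frac{Y{\left(54,14 \right)}}{o{\left(76,t \right)}} = \frac{66 + 14}{\frac{1}{2} \cdot \frac{1}{76} \left(96 - 74\right)} = \frac{80}{\frac{1}{2} \cdot \frac{1}{76} \cdot 22} = \frac{80}{\frac{11}{76}} = 80 \cdot \frac{76}{11} = \frac{6080}{11}$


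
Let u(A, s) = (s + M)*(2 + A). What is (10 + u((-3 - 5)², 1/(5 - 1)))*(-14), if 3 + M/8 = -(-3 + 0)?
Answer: -371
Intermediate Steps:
M = 0 (M = -24 + 8*(-(-3 + 0)) = -24 + 8*(-1*(-3)) = -24 + 8*3 = -24 + 24 = 0)
u(A, s) = s*(2 + A) (u(A, s) = (s + 0)*(2 + A) = s*(2 + A))
(10 + u((-3 - 5)², 1/(5 - 1)))*(-14) = (10 + (2 + (-3 - 5)²)/(5 - 1))*(-14) = (10 + (2 + (-8)²)/4)*(-14) = (10 + (2 + 64)/4)*(-14) = (10 + (¼)*66)*(-14) = (10 + 33/2)*(-14) = (53/2)*(-14) = -371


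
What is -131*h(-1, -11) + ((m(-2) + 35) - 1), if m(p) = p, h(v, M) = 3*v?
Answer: 425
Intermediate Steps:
-131*h(-1, -11) + ((m(-2) + 35) - 1) = -393*(-1) + ((-2 + 35) - 1) = -131*(-3) + (33 - 1) = 393 + 32 = 425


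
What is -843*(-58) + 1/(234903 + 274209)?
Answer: 24892522129/509112 ≈ 48894.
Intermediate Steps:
-843*(-58) + 1/(234903 + 274209) = 48894 + 1/509112 = 24892522129/509112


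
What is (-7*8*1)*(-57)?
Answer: 3192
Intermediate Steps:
(-7*8*1)*(-57) = -56*1*(-57) = -56*(-57) = 3192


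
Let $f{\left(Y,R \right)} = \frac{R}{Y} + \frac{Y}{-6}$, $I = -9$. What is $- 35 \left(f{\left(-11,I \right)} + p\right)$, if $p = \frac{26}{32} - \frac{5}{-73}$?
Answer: $- \frac{4765495}{38544} \approx -123.64$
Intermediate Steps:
$p = \frac{1029}{1168}$ ($p = 26 \cdot \frac{1}{32} - - \frac{5}{73} = \frac{13}{16} + \frac{5}{73} = \frac{1029}{1168} \approx 0.88099$)
$f{\left(Y,R \right)} = - \frac{Y}{6} + \frac{R}{Y}$ ($f{\left(Y,R \right)} = \frac{R}{Y} + Y \left(- \frac{1}{6}\right) = \frac{R}{Y} - \frac{Y}{6} = - \frac{Y}{6} + \frac{R}{Y}$)
$- 35 \left(f{\left(-11,I \right)} + p\right) = - 35 \left(\left(\left(- \frac{1}{6}\right) \left(-11\right) - \frac{9}{-11}\right) + \frac{1029}{1168}\right) = - 35 \left(\left(\frac{11}{6} - - \frac{9}{11}\right) + \frac{1029}{1168}\right) = - 35 \left(\left(\frac{11}{6} + \frac{9}{11}\right) + \frac{1029}{1168}\right) = - 35 \left(\frac{175}{66} + \frac{1029}{1168}\right) = \left(-35\right) \frac{136157}{38544} = - \frac{4765495}{38544}$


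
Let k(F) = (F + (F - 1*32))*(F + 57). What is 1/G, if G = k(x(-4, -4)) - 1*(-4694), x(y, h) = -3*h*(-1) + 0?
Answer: 1/2174 ≈ 0.00045998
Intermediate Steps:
x(y, h) = 3*h (x(y, h) = 3*h + 0 = 3*h)
k(F) = (-32 + 2*F)*(57 + F) (k(F) = (F + (F - 32))*(57 + F) = (F + (-32 + F))*(57 + F) = (-32 + 2*F)*(57 + F))
G = 2174 (G = (-1824 + 2*(3*(-4))**2 + 82*(3*(-4))) - 1*(-4694) = (-1824 + 2*(-12)**2 + 82*(-12)) + 4694 = (-1824 + 2*144 - 984) + 4694 = (-1824 + 288 - 984) + 4694 = -2520 + 4694 = 2174)
1/G = 1/2174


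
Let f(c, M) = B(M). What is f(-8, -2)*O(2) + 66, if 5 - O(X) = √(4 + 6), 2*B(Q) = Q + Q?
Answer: 56 + 2*√10 ≈ 62.325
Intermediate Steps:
B(Q) = Q (B(Q) = (Q + Q)/2 = (2*Q)/2 = Q)
f(c, M) = M
O(X) = 5 - √10 (O(X) = 5 - √(4 + 6) = 5 - √10)
f(-8, -2)*O(2) + 66 = -2*(5 - √10) + 66 = (-10 + 2*√10) + 66 = 56 + 2*√10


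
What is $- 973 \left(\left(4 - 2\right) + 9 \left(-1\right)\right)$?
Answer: $6811$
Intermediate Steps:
$- 973 \left(\left(4 - 2\right) + 9 \left(-1\right)\right) = - 973 \left(\left(4 - 2\right) - 9\right) = - 973 \left(2 - 9\right) = - 973 \left(-7\right) = \left(-1\right) \left(-6811\right) = 6811$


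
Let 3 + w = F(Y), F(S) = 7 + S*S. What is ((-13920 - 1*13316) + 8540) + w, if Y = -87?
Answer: -11123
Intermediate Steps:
F(S) = 7 + S²
w = 7573 (w = -3 + (7 + (-87)²) = -3 + (7 + 7569) = -3 + 7576 = 7573)
((-13920 - 1*13316) + 8540) + w = ((-13920 - 1*13316) + 8540) + 7573 = ((-13920 - 13316) + 8540) + 7573 = (-27236 + 8540) + 7573 = -18696 + 7573 = -11123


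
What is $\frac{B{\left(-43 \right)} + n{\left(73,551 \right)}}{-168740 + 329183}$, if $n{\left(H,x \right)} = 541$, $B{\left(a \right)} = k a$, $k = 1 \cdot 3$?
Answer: $\frac{412}{160443} \approx 0.0025679$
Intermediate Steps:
$k = 3$
$B{\left(a \right)} = 3 a$
$\frac{B{\left(-43 \right)} + n{\left(73,551 \right)}}{-168740 + 329183} = \frac{3 \left(-43\right) + 541}{-168740 + 329183} = \frac{-129 + 541}{160443} = 412 \cdot \frac{1}{160443} = \frac{412}{160443}$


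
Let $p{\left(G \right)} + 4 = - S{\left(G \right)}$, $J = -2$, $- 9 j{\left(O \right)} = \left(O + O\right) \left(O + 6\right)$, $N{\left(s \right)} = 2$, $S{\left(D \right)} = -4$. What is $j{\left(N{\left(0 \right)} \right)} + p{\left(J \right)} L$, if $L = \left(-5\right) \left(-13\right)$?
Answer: $- \frac{32}{9} \approx -3.5556$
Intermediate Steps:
$j{\left(O \right)} = - \frac{2 O \left(6 + O\right)}{9}$ ($j{\left(O \right)} = - \frac{\left(O + O\right) \left(O + 6\right)}{9} = - \frac{2 O \left(6 + O\right)}{9}$)
$L = 65$
$p{\left(G \right)} = 0$ ($p{\left(G \right)} = -4 - -4 = -4 + 4 = 0$)
$j{\left(N{\left(0 \right)} \right)} + p{\left(J \right)} L = \left(- \frac{2}{9}\right) 2 \left(6 + 2\right) + 0 \cdot 65 = \left(- \frac{2}{9}\right) 2 \cdot 8 + 0 = - \frac{32}{9} + 0 = - \frac{32}{9}$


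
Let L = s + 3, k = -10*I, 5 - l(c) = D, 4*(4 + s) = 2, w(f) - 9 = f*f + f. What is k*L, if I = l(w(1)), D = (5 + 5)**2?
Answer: -475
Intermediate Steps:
w(f) = 9 + f + f**2 (w(f) = 9 + (f*f + f) = 9 + (f**2 + f) = 9 + (f + f**2) = 9 + f + f**2)
s = -7/2 (s = -4 + (1/4)*2 = -4 + 1/2 = -7/2 ≈ -3.5000)
D = 100 (D = 10**2 = 100)
l(c) = -95 (l(c) = 5 - 1*100 = 5 - 100 = -95)
I = -95
k = 950 (k = -10*(-95) = 950)
L = -1/2 (L = -7/2 + 3 = -1/2 ≈ -0.50000)
k*L = 950*(-1/2) = -475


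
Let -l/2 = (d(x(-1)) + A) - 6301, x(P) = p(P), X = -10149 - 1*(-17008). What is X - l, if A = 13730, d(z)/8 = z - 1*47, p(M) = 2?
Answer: 20997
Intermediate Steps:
X = 6859 (X = -10149 + 17008 = 6859)
x(P) = 2
d(z) = -376 + 8*z (d(z) = 8*(z - 1*47) = 8*(z - 47) = 8*(-47 + z) = -376 + 8*z)
l = -14138 (l = -2*(((-376 + 8*2) + 13730) - 6301) = -2*(((-376 + 16) + 13730) - 6301) = -2*((-360 + 13730) - 6301) = -2*(13370 - 6301) = -2*7069 = -14138)
X - l = 6859 - 1*(-14138) = 6859 + 14138 = 20997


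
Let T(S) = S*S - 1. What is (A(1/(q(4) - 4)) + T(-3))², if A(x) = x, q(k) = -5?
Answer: 5041/81 ≈ 62.235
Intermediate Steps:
T(S) = -1 + S² (T(S) = S² - 1 = -1 + S²)
(A(1/(q(4) - 4)) + T(-3))² = (1/(-5 - 4) + (-1 + (-3)²))² = (1/(-9) + (-1 + 9))² = (-⅑ + 8)² = (71/9)² = 5041/81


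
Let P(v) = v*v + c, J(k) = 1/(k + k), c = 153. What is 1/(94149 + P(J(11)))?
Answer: 484/45642169 ≈ 1.0604e-5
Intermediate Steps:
J(k) = 1/(2*k)
P(v) = 153 + v² (P(v) = v*v + 153 = v² + 153 = 153 + v²)
1/(94149 + P(J(11))) = 1/(94149 + (153 + ((½)/11)²)) = 1/(94149 + (153 + ((½)*(1/11))²)) = 1/(94149 + (153 + (1/22)²)) = 1/(94149 + (153 + 1/484)) = 1/(94149 + 74053/484) = 1/(45642169/484) = 484/45642169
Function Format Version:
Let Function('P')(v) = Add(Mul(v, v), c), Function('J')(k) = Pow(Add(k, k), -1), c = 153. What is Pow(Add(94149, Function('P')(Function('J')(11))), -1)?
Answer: Rational(484, 45642169) ≈ 1.0604e-5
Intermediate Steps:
Function('J')(k) = Mul(Rational(1, 2), Pow(k, -1)) (Function('J')(k) = Pow(Mul(2, k), -1) = Mul(Rational(1, 2), Pow(k, -1)))
Function('P')(v) = Add(153, Pow(v, 2)) (Function('P')(v) = Add(Mul(v, v), 153) = Add(Pow(v, 2), 153) = Add(153, Pow(v, 2)))
Pow(Add(94149, Function('P')(Function('J')(11))), -1) = Pow(Add(94149, Add(153, Pow(Mul(Rational(1, 2), Pow(11, -1)), 2))), -1) = Pow(Add(94149, Add(153, Pow(Mul(Rational(1, 2), Rational(1, 11)), 2))), -1) = Pow(Add(94149, Add(153, Pow(Rational(1, 22), 2))), -1) = Pow(Add(94149, Add(153, Rational(1, 484))), -1) = Pow(Add(94149, Rational(74053, 484)), -1) = Pow(Rational(45642169, 484), -1) = Rational(484, 45642169)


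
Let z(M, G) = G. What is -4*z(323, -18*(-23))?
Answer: -1656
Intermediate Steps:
-4*z(323, -18*(-23)) = -(-72)*(-23) = -4*414 = -1656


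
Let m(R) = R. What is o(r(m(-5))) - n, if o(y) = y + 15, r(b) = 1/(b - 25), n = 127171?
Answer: -3814681/30 ≈ -1.2716e+5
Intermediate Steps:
r(b) = 1/(-25 + b)
o(y) = 15 + y
o(r(m(-5))) - n = (15 + 1/(-25 - 5)) - 1*127171 = (15 + 1/(-30)) - 127171 = (15 - 1/30) - 127171 = 449/30 - 127171 = -3814681/30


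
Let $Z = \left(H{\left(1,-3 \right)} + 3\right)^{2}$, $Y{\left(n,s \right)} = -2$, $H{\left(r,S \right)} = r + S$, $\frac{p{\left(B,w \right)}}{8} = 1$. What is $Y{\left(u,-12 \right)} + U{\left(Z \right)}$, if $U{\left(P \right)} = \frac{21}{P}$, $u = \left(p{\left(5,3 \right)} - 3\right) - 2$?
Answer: $19$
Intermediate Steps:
$p{\left(B,w \right)} = 8$ ($p{\left(B,w \right)} = 8 \cdot 1 = 8$)
$u = 3$ ($u = \left(8 - 3\right) - 2 = 5 - 2 = 3$)
$H{\left(r,S \right)} = S + r$
$Z = 1$ ($Z = \left(\left(-3 + 1\right) + 3\right)^{2} = \left(-2 + 3\right)^{2} = 1^{2} = 1$)
$Y{\left(u,-12 \right)} + U{\left(Z \right)} = -2 + \frac{21}{1} = -2 + 21 \cdot 1 = -2 + 21 = 19$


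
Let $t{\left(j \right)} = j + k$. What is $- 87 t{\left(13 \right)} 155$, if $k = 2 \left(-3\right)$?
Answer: $-94395$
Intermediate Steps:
$k = -6$
$t{\left(j \right)} = -6 + j$ ($t{\left(j \right)} = j - 6 = -6 + j$)
$- 87 t{\left(13 \right)} 155 = - 87 \left(-6 + 13\right) 155 = \left(-87\right) 7 \cdot 155 = \left(-609\right) 155 = -94395$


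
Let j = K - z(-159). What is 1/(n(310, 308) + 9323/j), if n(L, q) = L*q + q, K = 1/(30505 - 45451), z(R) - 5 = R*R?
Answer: 377924557/36200498124358 ≈ 1.0440e-5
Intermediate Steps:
z(R) = 5 + R² (z(R) = 5 + R*R = 5 + R²)
K = -1/14946 (K = 1/(-14946) = -1/14946 ≈ -6.6907e-5)
j = -377924557/14946 (j = -1/14946 - (5 + (-159)²) = -1/14946 - (5 + 25281) = -1/14946 - 1*25286 = -1/14946 - 25286 = -377924557/14946 ≈ -25286.)
n(L, q) = q + L*q
1/(n(310, 308) + 9323/j) = 1/(308*(1 + 310) + 9323/(-377924557/14946)) = 1/(308*311 + 9323*(-14946/377924557)) = 1/(95788 - 139341558/377924557) = 1/(36200498124358/377924557) = 377924557/36200498124358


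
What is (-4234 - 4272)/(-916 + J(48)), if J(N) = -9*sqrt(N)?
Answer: 973937/104396 - 38277*sqrt(3)/104396 ≈ 8.6942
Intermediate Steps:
(-4234 - 4272)/(-916 + J(48)) = (-4234 - 4272)/(-916 - 36*sqrt(3)) = -8506/(-916 - 36*sqrt(3))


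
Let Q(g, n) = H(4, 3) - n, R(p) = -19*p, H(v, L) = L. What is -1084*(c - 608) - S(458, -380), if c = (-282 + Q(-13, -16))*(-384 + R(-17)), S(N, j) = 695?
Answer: -16732235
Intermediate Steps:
Q(g, n) = 3 - n
c = 16043 (c = (-282 + (3 - 1*(-16)))*(-384 - 19*(-17)) = (-282 + (3 + 16))*(-384 + 323) = (-282 + 19)*(-61) = -263*(-61) = 16043)
-1084*(c - 608) - S(458, -380) = -1084*(16043 - 608) - 1*695 = -1084*15435 - 695 = -16731540 - 695 = -16732235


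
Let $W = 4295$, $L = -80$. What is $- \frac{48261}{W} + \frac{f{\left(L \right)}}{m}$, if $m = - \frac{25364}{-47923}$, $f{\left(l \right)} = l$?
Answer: $- \frac{260153453}{1602035} \approx -162.39$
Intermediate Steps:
$m = \frac{1492}{2819}$ ($m = \left(-25364\right) \left(- \frac{1}{47923}\right) = \frac{1492}{2819} \approx 0.52927$)
$- \frac{48261}{W} + \frac{f{\left(L \right)}}{m} = - \frac{48261}{4295} - \frac{80}{\frac{1492}{2819}} = \left(-48261\right) \frac{1}{4295} - \frac{56380}{373} = - \frac{48261}{4295} - \frac{56380}{373} = - \frac{260153453}{1602035}$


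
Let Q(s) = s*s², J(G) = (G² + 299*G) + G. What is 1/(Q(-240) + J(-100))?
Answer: -1/13844000 ≈ -7.2233e-8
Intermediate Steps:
J(G) = G² + 300*G
Q(s) = s³
1/(Q(-240) + J(-100)) = 1/((-240)³ - 100*(300 - 100)) = 1/(-13824000 - 100*200) = 1/(-13824000 - 20000) = 1/(-13844000) = -1/13844000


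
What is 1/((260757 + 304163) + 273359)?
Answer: 1/838279 ≈ 1.1929e-6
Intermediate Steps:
1/((260757 + 304163) + 273359) = 1/(564920 + 273359) = 1/838279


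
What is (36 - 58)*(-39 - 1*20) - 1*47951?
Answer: -46653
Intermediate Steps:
(36 - 58)*(-39 - 1*20) - 1*47951 = -22*(-39 - 20) - 47951 = -22*(-59) - 47951 = 1298 - 47951 = -46653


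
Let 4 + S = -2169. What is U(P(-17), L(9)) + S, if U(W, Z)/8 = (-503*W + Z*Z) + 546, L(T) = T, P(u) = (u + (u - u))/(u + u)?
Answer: 831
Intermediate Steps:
S = -2173 (S = -4 - 2169 = -2173)
P(u) = ½ (P(u) = (u + 0)/((2*u)) = u*(1/(2*u)) = ½)
U(W, Z) = 4368 - 4024*W + 8*Z² (U(W, Z) = 8*((-503*W + Z*Z) + 546) = 8*((-503*W + Z²) + 546) = 8*((Z² - 503*W) + 546) = 8*(546 + Z² - 503*W) = 4368 - 4024*W + 8*Z²)
U(P(-17), L(9)) + S = (4368 - 4024*½ + 8*9²) - 2173 = (4368 - 2012 + 8*81) - 2173 = (4368 - 2012 + 648) - 2173 = 3004 - 2173 = 831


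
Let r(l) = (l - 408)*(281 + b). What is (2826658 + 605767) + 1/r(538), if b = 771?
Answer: 469418443001/136760 ≈ 3.4324e+6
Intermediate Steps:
r(l) = -429216 + 1052*l (r(l) = (l - 408)*(281 + 771) = (-408 + l)*1052 = -429216 + 1052*l)
(2826658 + 605767) + 1/r(538) = (2826658 + 605767) + 1/(-429216 + 1052*538) = 3432425 + 1/(-429216 + 565976) = 3432425 + 1/136760 = 469418443001/136760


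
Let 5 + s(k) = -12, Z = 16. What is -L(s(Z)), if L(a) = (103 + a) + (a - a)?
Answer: -86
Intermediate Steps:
s(k) = -17 (s(k) = -5 - 12 = -17)
L(a) = 103 + a (L(a) = (103 + a) + 0 = 103 + a)
-L(s(Z)) = -(103 - 17) = -1*86 = -86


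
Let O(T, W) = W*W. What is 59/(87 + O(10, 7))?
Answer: 59/136 ≈ 0.43382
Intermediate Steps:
O(T, W) = W²
59/(87 + O(10, 7)) = 59/(87 + 7²) = 59/(87 + 49) = 59/136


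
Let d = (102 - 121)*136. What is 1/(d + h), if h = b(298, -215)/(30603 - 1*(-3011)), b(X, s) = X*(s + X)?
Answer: -16807/43416921 ≈ -0.00038711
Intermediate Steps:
d = -2584 (d = -19*136 = -2584)
b(X, s) = X*(X + s)
h = 12367/16807 (h = (298*(298 - 215))/(30603 - 1*(-3011)) = (298*83)/(30603 + 3011) = 24734/33614 = 24734*(1/33614) = 12367/16807 ≈ 0.73582)
1/(d + h) = 1/(-2584 + 12367/16807) = 1/(-43416921/16807) = -16807/43416921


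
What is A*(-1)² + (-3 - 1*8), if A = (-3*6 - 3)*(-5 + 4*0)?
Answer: 94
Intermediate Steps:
A = 105 (A = (-18 - 3)*(-5 + 0) = -21*(-5) = 105)
A*(-1)² + (-3 - 1*8) = 105*(-1)² + (-3 - 1*8) = 105*1 + (-3 - 8) = 105 - 11 = 94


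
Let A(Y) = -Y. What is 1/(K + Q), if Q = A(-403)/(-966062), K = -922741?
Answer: -966062/891425016345 ≈ -1.0837e-6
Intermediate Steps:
Q = -403/966062 (Q = -1*(-403)/(-966062) = 403*(-1/966062) = -403/966062 ≈ -0.00041716)
1/(K + Q) = 1/(-922741 - 403/966062) = 1/(-891425016345/966062) = -966062/891425016345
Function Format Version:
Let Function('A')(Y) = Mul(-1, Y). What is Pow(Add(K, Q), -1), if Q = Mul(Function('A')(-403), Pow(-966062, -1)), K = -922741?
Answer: Rational(-966062, 891425016345) ≈ -1.0837e-6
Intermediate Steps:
Q = Rational(-403, 966062) (Q = Mul(Mul(-1, -403), Pow(-966062, -1)) = Mul(403, Rational(-1, 966062)) = Rational(-403, 966062) ≈ -0.00041716)
Pow(Add(K, Q), -1) = Pow(Add(-922741, Rational(-403, 966062)), -1) = Pow(Rational(-891425016345, 966062), -1) = Rational(-966062, 891425016345)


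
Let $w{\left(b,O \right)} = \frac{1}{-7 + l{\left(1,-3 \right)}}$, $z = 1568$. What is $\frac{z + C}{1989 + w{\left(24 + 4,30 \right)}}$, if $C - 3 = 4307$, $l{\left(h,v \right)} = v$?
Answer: $\frac{58780}{19889} \approx 2.9554$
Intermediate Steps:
$C = 4310$ ($C = 3 + 4307 = 4310$)
$w{\left(b,O \right)} = - \frac{1}{10}$ ($w{\left(b,O \right)} = \frac{1}{-7 - 3} = \frac{1}{-10} = - \frac{1}{10}$)
$\frac{z + C}{1989 + w{\left(24 + 4,30 \right)}} = \frac{1568 + 4310}{1989 - \frac{1}{10}} = \frac{5878}{\frac{19889}{10}} = 5878 \cdot \frac{10}{19889} = \frac{58780}{19889}$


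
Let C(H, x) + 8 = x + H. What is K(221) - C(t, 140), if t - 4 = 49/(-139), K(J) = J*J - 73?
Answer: 6759897/139 ≈ 48632.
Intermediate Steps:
K(J) = -73 + J² (K(J) = J² - 73 = -73 + J²)
t = 507/139 (t = 4 + 49/(-139) = 4 + 49*(-1/139) = 4 - 49/139 = 507/139 ≈ 3.6475)
C(H, x) = -8 + H + x (C(H, x) = -8 + (x + H) = -8 + (H + x) = -8 + H + x)
K(221) - C(t, 140) = (-73 + 221²) - (-8 + 507/139 + 140) = (-73 + 48841) - 1*18855/139 = 48768 - 18855/139 = 6759897/139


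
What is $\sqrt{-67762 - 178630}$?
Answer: $2 i \sqrt{61598} \approx 496.38 i$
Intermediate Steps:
$\sqrt{-67762 - 178630} = \sqrt{-246392} = 2 i \sqrt{61598}$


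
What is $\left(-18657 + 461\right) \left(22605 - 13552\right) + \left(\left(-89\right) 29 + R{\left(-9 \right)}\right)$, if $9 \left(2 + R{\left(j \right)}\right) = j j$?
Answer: $-164730962$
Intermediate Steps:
$R{\left(j \right)} = -2 + \frac{j^{2}}{9}$ ($R{\left(j \right)} = -2 + \frac{j j}{9} = -2 + \frac{j^{2}}{9}$)
$\left(-18657 + 461\right) \left(22605 - 13552\right) + \left(\left(-89\right) 29 + R{\left(-9 \right)}\right) = \left(-18657 + 461\right) \left(22605 - 13552\right) - \left(2583 - 9\right) = - 18196 \left(22605 - 13552\right) + \left(-2581 + \left(-2 + \frac{1}{9} \cdot 81\right)\right) = \left(-18196\right) 9053 + \left(-2581 + \left(-2 + 9\right)\right) = -164728388 + \left(-2581 + 7\right) = -164728388 - 2574 = -164730962$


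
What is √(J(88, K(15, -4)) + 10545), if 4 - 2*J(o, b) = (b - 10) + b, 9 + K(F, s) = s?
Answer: √10565 ≈ 102.79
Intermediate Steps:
K(F, s) = -9 + s
J(o, b) = 7 - b (J(o, b) = 2 - ((b - 10) + b)/2 = 2 - ((-10 + b) + b)/2 = 2 - (-10 + 2*b)/2 = 2 + (5 - b) = 7 - b)
√(J(88, K(15, -4)) + 10545) = √((7 - (-9 - 4)) + 10545) = √((7 - 1*(-13)) + 10545) = √((7 + 13) + 10545) = √(20 + 10545) = √10565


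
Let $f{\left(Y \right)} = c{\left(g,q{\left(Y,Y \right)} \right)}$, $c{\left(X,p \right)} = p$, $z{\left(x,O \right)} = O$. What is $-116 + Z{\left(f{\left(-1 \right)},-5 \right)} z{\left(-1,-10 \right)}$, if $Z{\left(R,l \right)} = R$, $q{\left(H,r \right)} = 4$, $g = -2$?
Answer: $-156$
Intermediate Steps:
$f{\left(Y \right)} = 4$
$-116 + Z{\left(f{\left(-1 \right)},-5 \right)} z{\left(-1,-10 \right)} = -116 + 4 \left(-10\right) = -116 - 40 = -156$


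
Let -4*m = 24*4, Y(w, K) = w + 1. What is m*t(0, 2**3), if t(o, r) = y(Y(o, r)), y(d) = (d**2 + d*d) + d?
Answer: -72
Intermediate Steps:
Y(w, K) = 1 + w
y(d) = d + 2*d**2 (y(d) = (d**2 + d**2) + d = 2*d**2 + d = d + 2*d**2)
m = -24 (m = -6*4 = -1/4*96 = -24)
t(o, r) = (1 + o)*(3 + 2*o) (t(o, r) = (1 + o)*(1 + 2*(1 + o)) = (1 + o)*(1 + (2 + 2*o)) = (1 + o)*(3 + 2*o))
m*t(0, 2**3) = -24*(1 + 0)*(3 + 2*0) = -24*(3 + 0) = -24*3 = -72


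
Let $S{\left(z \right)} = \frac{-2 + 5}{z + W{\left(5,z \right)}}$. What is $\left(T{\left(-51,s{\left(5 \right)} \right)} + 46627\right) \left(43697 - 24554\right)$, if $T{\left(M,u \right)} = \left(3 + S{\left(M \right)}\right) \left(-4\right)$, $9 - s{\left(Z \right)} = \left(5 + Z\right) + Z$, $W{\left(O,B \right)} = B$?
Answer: $\frac{15170004351}{17} \approx 8.9235 \cdot 10^{8}$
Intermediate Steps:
$s{\left(Z \right)} = 4 - 2 Z$ ($s{\left(Z \right)} = 9 - \left(\left(5 + Z\right) + Z\right) = 9 - \left(5 + 2 Z\right) = 4 - 2 Z$)
$S{\left(z \right)} = \frac{3}{2 z}$ ($S{\left(z \right)} = \frac{-2 + 5}{z + z} = \frac{3}{2 z}$)
$T{\left(M,u \right)} = -12 - \frac{6}{M}$ ($T{\left(M,u \right)} = \left(3 + \frac{3}{2 M}\right) \left(-4\right) = -12 - \frac{6}{M}$)
$\left(T{\left(-51,s{\left(5 \right)} \right)} + 46627\right) \left(43697 - 24554\right) = \left(\left(-12 - \frac{6}{-51}\right) + 46627\right) \left(43697 - 24554\right) = \left(\left(-12 - - \frac{2}{17}\right) + 46627\right) 19143 = \left(\left(-12 + \frac{2}{17}\right) + 46627\right) 19143 = \left(- \frac{202}{17} + 46627\right) 19143 = \frac{792457}{17} \cdot 19143 = \frac{15170004351}{17}$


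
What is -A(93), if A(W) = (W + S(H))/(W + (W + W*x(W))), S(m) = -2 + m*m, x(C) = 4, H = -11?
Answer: -106/279 ≈ -0.37993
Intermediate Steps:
S(m) = -2 + m**2
A(W) = (119 + W)/(6*W) (A(W) = (W + (-2 + (-11)**2))/(W + (W + W*4)) = (W + (-2 + 121))/(W + (W + 4*W)) = (W + 119)/(W + 5*W) = (119 + W)/((6*W)) = (119 + W)*(1/(6*W)) = (119 + W)/(6*W))
-A(93) = -(119 + 93)/(6*93) = -212/(6*93) = -1*106/279 = -106/279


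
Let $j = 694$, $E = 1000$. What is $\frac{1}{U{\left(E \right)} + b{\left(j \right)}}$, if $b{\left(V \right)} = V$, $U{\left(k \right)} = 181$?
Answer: $\frac{1}{875} \approx 0.0011429$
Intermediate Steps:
$\frac{1}{U{\left(E \right)} + b{\left(j \right)}} = \frac{1}{181 + 694} = \frac{1}{875}$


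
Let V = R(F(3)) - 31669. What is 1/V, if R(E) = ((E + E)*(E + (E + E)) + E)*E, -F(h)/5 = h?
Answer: -1/51694 ≈ -1.9345e-5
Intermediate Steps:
F(h) = -5*h
R(E) = E*(E + 6*E²) (R(E) = ((2*E)*(E + 2*E) + E)*E = ((2*E)*(3*E) + E)*E = (6*E² + E)*E = (E + 6*E²)*E = E*(E + 6*E²))
V = -51694 (V = (-5*3)²*(1 + 6*(-5*3)) - 31669 = (-15)²*(1 + 6*(-15)) - 31669 = 225*(1 - 90) - 31669 = 225*(-89) - 31669 = -20025 - 31669 = -51694)
1/V = 1/(-51694) = -1/51694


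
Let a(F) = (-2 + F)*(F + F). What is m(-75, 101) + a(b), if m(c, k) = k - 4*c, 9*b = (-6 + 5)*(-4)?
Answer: 32369/81 ≈ 399.62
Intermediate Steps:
b = 4/9 (b = ((-6 + 5)*(-4))/9 = (-1*(-4))/9 = (⅑)*4 = 4/9 ≈ 0.44444)
a(F) = 2*F*(-2 + F) (a(F) = (-2 + F)*(2*F) = 2*F*(-2 + F))
m(-75, 101) + a(b) = (101 - 4*(-75)) + 2*(4/9)*(-2 + 4/9) = (101 + 300) + 2*(4/9)*(-14/9) = 401 - 112/81 = 32369/81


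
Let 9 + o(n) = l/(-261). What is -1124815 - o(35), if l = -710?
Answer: -293575076/261 ≈ -1.1248e+6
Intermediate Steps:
o(n) = -1639/261 (o(n) = -9 - 710/(-261) = -9 - 710*(-1/261) = -9 + 710/261 = -1639/261)
-1124815 - o(35) = -1124815 - 1*(-1639/261) = -1124815 + 1639/261 = -293575076/261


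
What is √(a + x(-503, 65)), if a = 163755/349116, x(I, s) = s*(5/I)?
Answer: I*√151673924343455/29267558 ≈ 0.42079*I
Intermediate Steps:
x(I, s) = 5*s/I
a = 54585/116372 (a = 163755*(1/349116) = 54585/116372 ≈ 0.46906)
√(a + x(-503, 65)) = √(54585/116372 + 5*65/(-503)) = √(54585/116372 + 5*65*(-1/503)) = √(54585/116372 - 325/503) = √(-10364645/58535116) = I*√151673924343455/29267558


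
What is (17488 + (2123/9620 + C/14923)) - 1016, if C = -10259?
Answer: 2364641120669/143559260 ≈ 16472.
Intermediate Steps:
(17488 + (2123/9620 + C/14923)) - 1016 = (17488 + (2123/9620 - 10259/14923)) - 1016 = (17488 - 67010051/143559260) - 1016 = 2510497328829/143559260 - 1016 = 2364641120669/143559260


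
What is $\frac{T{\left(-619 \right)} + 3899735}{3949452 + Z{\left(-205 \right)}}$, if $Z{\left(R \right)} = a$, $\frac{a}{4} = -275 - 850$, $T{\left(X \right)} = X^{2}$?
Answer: $\frac{178454}{164373} \approx 1.0857$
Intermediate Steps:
$a = -4500$ ($a = 4 \left(-275 - 850\right) = 4 \left(-1125\right) = -4500$)
$Z{\left(R \right)} = -4500$
$\frac{T{\left(-619 \right)} + 3899735}{3949452 + Z{\left(-205 \right)}} = \frac{\left(-619\right)^{2} + 3899735}{3949452 - 4500} = \frac{383161 + 3899735}{3944952} = 4282896 \cdot \frac{1}{3944952} = \frac{178454}{164373}$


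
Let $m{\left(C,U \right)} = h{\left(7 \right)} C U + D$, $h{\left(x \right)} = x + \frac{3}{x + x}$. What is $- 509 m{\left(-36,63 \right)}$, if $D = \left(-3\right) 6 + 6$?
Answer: $8334366$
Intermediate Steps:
$D = -12$ ($D = -18 + 6 = -12$)
$h{\left(x \right)} = x + \frac{3}{2 x}$
$m{\left(C,U \right)} = -12 + \frac{101 C U}{14}$ ($m{\left(C,U \right)} = \left(7 + \frac{3}{2 \cdot 7}\right) C U - 12 = \left(7 + \frac{3}{2} \cdot \frac{1}{7}\right) C U - 12 = \left(7 + \frac{3}{14}\right) C U - 12 = \frac{101 C}{14} U - 12 = \frac{101 C U}{14} - 12 = -12 + \frac{101 C U}{14}$)
$- 509 m{\left(-36,63 \right)} = - 509 \left(-12 + \frac{101}{14} \left(-36\right) 63\right) = - 509 \left(-12 - 16362\right) = \left(-509\right) \left(-16374\right) = 8334366$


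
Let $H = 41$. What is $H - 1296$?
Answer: $-1255$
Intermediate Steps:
$H - 1296 = 41 - 1296 = -1255$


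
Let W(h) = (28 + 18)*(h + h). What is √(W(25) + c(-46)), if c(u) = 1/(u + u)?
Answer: 3*√540753/46 ≈ 47.958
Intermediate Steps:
c(u) = 1/(2*u)
W(h) = 92*h (W(h) = 46*(2*h) = 92*h)
√(W(25) + c(-46)) = √(92*25 + (½)/(-46)) = √(2300 + (½)*(-1/46)) = √(2300 - 1/92) = √(211599/92) = 3*√540753/46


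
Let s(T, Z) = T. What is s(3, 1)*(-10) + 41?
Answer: 11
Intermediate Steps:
s(3, 1)*(-10) + 41 = 3*(-10) + 41 = -30 + 41 = 11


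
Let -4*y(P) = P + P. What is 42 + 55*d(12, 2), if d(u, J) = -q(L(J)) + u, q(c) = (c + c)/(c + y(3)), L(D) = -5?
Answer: 8026/13 ≈ 617.38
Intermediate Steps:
y(P) = -P/2 (y(P) = -(P + P)/4 = -P/2)
q(c) = 2*c/(-3/2 + c) (q(c) = (c + c)/(c - ½*3) = (2*c)/(c - 3/2) = (2*c)/(-3/2 + c) = 2*c/(-3/2 + c))
d(u, J) = -20/13 + u (d(u, J) = -4*(-5)/(-3 + 2*(-5)) + u = -4*(-5)/(-3 - 10) + u = -4*(-5)/(-13) + u = -4*(-5)*(-1)/13 + u = -1*20/13 + u = -20/13 + u)
42 + 55*d(12, 2) = 42 + 55*(-20/13 + 12) = 42 + 55*(136/13) = 42 + 7480/13 = 8026/13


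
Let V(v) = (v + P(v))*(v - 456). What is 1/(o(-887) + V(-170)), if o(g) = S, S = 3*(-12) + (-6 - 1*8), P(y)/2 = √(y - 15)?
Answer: 10637/1160456514 + 313*I*√185/2901141285 ≈ 9.1662e-6 + 1.4674e-6*I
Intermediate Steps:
P(y) = 2*√(-15 + y) (P(y) = 2*√(y - 15) = 2*√(-15 + y))
S = -50 (S = -36 + (-6 - 8) = -36 - 14 = -50)
o(g) = -50
V(v) = (-456 + v)*(v + 2*√(-15 + v)) (V(v) = (v + 2*√(-15 + v))*(v - 456) = (v + 2*√(-15 + v))*(-456 + v) = (-456 + v)*(v + 2*√(-15 + v)))
1/(o(-887) + V(-170)) = 1/(-50 + ((-170)² - 912*√(-15 - 170) - 456*(-170) + 2*(-170)*√(-15 - 170))) = 1/(-50 + (28900 - 912*I*√185 + 77520 + 2*(-170)*√(-185))) = 1/(-50 + (28900 - 912*I*√185 + 77520 + 2*(-170)*(I*√185))) = 1/(-50 + (28900 - 912*I*√185 + 77520 - 340*I*√185)) = 1/(-50 + (106420 - 1252*I*√185)) = 1/(106370 - 1252*I*√185)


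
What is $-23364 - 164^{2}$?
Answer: $-50260$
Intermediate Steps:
$-23364 - 164^{2} = -23364 - 26896 = -50260$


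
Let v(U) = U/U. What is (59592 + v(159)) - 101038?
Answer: -41445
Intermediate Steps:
v(U) = 1
(59592 + v(159)) - 101038 = (59592 + 1) - 101038 = 59593 - 101038 = -41445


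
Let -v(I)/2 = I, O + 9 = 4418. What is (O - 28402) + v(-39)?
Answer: -23915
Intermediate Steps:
O = 4409 (O = -9 + 4418 = 4409)
v(I) = -2*I
(O - 28402) + v(-39) = (4409 - 28402) - 2*(-39) = -23993 + 78 = -23915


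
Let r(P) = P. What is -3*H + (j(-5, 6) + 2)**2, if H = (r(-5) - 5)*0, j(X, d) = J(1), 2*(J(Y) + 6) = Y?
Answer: 49/4 ≈ 12.250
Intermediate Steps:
J(Y) = -6 + Y/2
j(X, d) = -11/2 (j(X, d) = -6 + (1/2)*1 = -6 + 1/2 = -11/2)
H = 0 (H = (-5 - 5)*0 = -10*0 = 0)
-3*H + (j(-5, 6) + 2)**2 = -3*0 + (-11/2 + 2)**2 = 0 + (-7/2)**2 = 0 + 49/4 = 49/4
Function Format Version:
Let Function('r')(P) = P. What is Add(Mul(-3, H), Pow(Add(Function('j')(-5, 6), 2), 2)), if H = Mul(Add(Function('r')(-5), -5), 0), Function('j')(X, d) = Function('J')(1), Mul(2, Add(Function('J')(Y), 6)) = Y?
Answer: Rational(49, 4) ≈ 12.250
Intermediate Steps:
Function('J')(Y) = Add(-6, Mul(Rational(1, 2), Y))
Function('j')(X, d) = Rational(-11, 2) (Function('j')(X, d) = Add(-6, Mul(Rational(1, 2), 1)) = Add(-6, Rational(1, 2)) = Rational(-11, 2))
H = 0 (H = Mul(Add(-5, -5), 0) = Mul(-10, 0) = 0)
Add(Mul(-3, H), Pow(Add(Function('j')(-5, 6), 2), 2)) = Add(Mul(-3, 0), Pow(Add(Rational(-11, 2), 2), 2)) = Add(0, Pow(Rational(-7, 2), 2)) = Add(0, Rational(49, 4)) = Rational(49, 4)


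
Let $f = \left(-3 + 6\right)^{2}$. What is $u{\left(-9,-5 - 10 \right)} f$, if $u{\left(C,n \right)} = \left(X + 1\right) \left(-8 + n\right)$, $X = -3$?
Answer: $414$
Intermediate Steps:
$f = 9$ ($f = 3^{2} = 9$)
$u{\left(C,n \right)} = 16 - 2 n$ ($u{\left(C,n \right)} = \left(-3 + 1\right) \left(-8 + n\right) = - 2 \left(-8 + n\right) = 16 - 2 n$)
$u{\left(-9,-5 - 10 \right)} f = \left(16 - 2 \left(-5 - 10\right)\right) 9 = \left(16 - -30\right) 9 = \left(16 + 30\right) 9 = 46 \cdot 9 = 414$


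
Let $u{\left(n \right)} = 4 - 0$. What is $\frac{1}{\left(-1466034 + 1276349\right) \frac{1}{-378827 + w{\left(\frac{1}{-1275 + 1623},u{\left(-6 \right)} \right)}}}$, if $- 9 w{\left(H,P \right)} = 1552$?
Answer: $\frac{682199}{341433} \approx 1.998$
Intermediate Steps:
$u{\left(n \right)} = 4$ ($u{\left(n \right)} = 4 + 0 = 4$)
$w{\left(H,P \right)} = - \frac{1552}{9}$ ($w{\left(H,P \right)} = \left(- \frac{1}{9}\right) 1552 = - \frac{1552}{9}$)
$\frac{1}{\left(-1466034 + 1276349\right) \frac{1}{-378827 + w{\left(\frac{1}{-1275 + 1623},u{\left(-6 \right)} \right)}}} = \frac{1}{\left(-1466034 + 1276349\right) \frac{1}{-378827 - \frac{1552}{9}}} = \frac{1}{\left(-189685\right) \frac{1}{- \frac{3410995}{9}}} = \frac{1}{\left(-189685\right) \left(- \frac{9}{3410995}\right)} = \frac{1}{\frac{341433}{682199}} = \frac{682199}{341433}$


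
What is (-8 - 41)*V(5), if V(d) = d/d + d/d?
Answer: -98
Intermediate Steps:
V(d) = 2 (V(d) = 1 + 1 = 2)
(-8 - 41)*V(5) = (-8 - 41)*2 = -49*2 = -98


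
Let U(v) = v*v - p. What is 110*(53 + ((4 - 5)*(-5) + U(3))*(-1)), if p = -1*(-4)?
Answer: 4730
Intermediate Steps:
p = 4
U(v) = -4 + v² (U(v) = v*v - 1*4 = v² - 4 = -4 + v²)
110*(53 + ((4 - 5)*(-5) + U(3))*(-1)) = 110*(53 + ((4 - 5)*(-5) + (-4 + 3²))*(-1)) = 110*(53 + (-1*(-5) + (-4 + 9))*(-1)) = 110*(53 + (5 + 5)*(-1)) = 110*(53 + 10*(-1)) = 110*(53 - 10) = 110*43 = 4730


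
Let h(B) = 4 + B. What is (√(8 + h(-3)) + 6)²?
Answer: 81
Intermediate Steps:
(√(8 + h(-3)) + 6)² = (√(8 + (4 - 3)) + 6)² = (√(8 + 1) + 6)² = (√9 + 6)² = (3 + 6)² = 9² = 81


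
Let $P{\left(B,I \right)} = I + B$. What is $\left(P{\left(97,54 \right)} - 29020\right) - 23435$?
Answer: $-52304$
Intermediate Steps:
$P{\left(B,I \right)} = B + I$
$\left(P{\left(97,54 \right)} - 29020\right) - 23435 = \left(\left(97 + 54\right) - 29020\right) - 23435 = \left(151 - 29020\right) - 23435 = -28869 - 23435 = -52304$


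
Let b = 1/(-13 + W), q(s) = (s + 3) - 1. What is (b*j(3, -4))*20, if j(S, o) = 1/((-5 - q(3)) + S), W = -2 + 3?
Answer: 5/21 ≈ 0.23810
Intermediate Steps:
q(s) = 2 + s (q(s) = (3 + s) - 1 = 2 + s)
W = 1
j(S, o) = 1/(-10 + S) (j(S, o) = 1/((-5 - (2 + 3)) + S) = 1/((-5 - 1*5) + S) = 1/((-5 - 5) + S) = 1/(-10 + S))
b = -1/12 (b = 1/(-13 + 1) = 1/(-12) = -1/12 ≈ -0.083333)
(b*j(3, -4))*20 = -1/(12*(-10 + 3))*20 = -1/12/(-7)*20 = -1/12*(-⅐)*20 = (1/84)*20 = 5/21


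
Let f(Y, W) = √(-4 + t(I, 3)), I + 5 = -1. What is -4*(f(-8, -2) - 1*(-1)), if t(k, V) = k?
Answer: -4 - 4*I*√10 ≈ -4.0 - 12.649*I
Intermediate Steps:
I = -6 (I = -5 - 1 = -6)
f(Y, W) = I*√10 (f(Y, W) = √(-4 - 6) = √(-10) = I*√10)
-4*(f(-8, -2) - 1*(-1)) = -4*(I*√10 - 1*(-1)) = -4*(I*√10 + 1) = -4*(1 + I*√10) = -4 - 4*I*√10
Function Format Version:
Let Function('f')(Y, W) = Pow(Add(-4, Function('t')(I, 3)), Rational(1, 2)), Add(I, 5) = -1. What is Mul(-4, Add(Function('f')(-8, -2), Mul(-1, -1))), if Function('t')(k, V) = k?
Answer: Add(-4, Mul(-4, I, Pow(10, Rational(1, 2)))) ≈ Add(-4.0000, Mul(-12.649, I))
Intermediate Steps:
I = -6 (I = Add(-5, -1) = -6)
Function('f')(Y, W) = Mul(I, Pow(10, Rational(1, 2))) (Function('f')(Y, W) = Pow(Add(-4, -6), Rational(1, 2)) = Pow(-10, Rational(1, 2)) = Mul(I, Pow(10, Rational(1, 2))))
Mul(-4, Add(Function('f')(-8, -2), Mul(-1, -1))) = Mul(-4, Add(Mul(I, Pow(10, Rational(1, 2))), Mul(-1, -1))) = Mul(-4, Add(Mul(I, Pow(10, Rational(1, 2))), 1)) = Mul(-4, Add(1, Mul(I, Pow(10, Rational(1, 2))))) = Add(-4, Mul(-4, I, Pow(10, Rational(1, 2))))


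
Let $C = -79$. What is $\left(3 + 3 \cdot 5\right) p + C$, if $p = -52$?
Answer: $-1015$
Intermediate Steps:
$\left(3 + 3 \cdot 5\right) p + C = \left(3 + 3 \cdot 5\right) \left(-52\right) - 79 = \left(3 + 15\right) \left(-52\right) - 79 = 18 \left(-52\right) - 79 = -936 - 79 = -1015$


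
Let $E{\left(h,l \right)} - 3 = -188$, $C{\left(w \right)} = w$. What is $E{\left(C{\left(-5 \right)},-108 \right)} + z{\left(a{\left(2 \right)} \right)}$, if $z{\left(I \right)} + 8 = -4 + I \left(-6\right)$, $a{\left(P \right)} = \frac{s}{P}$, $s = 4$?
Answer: $-209$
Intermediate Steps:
$E{\left(h,l \right)} = -185$ ($E{\left(h,l \right)} = 3 - 188 = -185$)
$a{\left(P \right)} = \frac{4}{P}$
$z{\left(I \right)} = -12 - 6 I$ ($z{\left(I \right)} = -8 + \left(-4 + I \left(-6\right)\right) = -8 - \left(4 + 6 I\right) = -12 - 6 I$)
$E{\left(C{\left(-5 \right)},-108 \right)} + z{\left(a{\left(2 \right)} \right)} = -185 - \left(12 + 6 \cdot \frac{4}{2}\right) = -185 - \left(12 + 6 \cdot 4 \cdot \frac{1}{2}\right) = -185 - 24 = -209$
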